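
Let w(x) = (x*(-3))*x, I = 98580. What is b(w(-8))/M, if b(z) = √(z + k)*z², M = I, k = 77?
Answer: 3072*I*√115/8215 ≈ 4.0102*I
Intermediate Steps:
w(x) = -3*x² (w(x) = (-3*x)*x = -3*x²)
M = 98580
b(z) = z²*√(77 + z) (b(z) = √(z + 77)*z² = √(77 + z)*z² = z²*√(77 + z))
b(w(-8))/M = ((-3*(-8)²)²*√(77 - 3*(-8)²))/98580 = ((-3*64)²*√(77 - 3*64))*(1/98580) = ((-192)²*√(77 - 192))*(1/98580) = (36864*√(-115))*(1/98580) = (36864*(I*√115))*(1/98580) = (36864*I*√115)*(1/98580) = 3072*I*√115/8215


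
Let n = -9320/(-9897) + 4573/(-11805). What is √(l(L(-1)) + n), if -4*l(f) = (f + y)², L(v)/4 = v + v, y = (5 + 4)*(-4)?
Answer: 7*I*√14964017814153885/38944695 ≈ 21.987*I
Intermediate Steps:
y = -36 (y = 9*(-4) = -36)
L(v) = 8*v (L(v) = 4*(v + v) = 4*(2*v) = 8*v)
l(f) = -(-36 + f)²/4 (l(f) = -(f - 36)²/4 = -(-36 + f)²/4)
n = 21587873/38944695 (n = -9320*(-1/9897) + 4573*(-1/11805) = 9320/9897 - 4573/11805 = 21587873/38944695 ≈ 0.55432)
√(l(L(-1)) + n) = √(-(-36 + 8*(-1))²/4 + 21587873/38944695) = √(-(-36 - 8)²/4 + 21587873/38944695) = √(-¼*(-44)² + 21587873/38944695) = √(-¼*1936 + 21587873/38944695) = √(-484 + 21587873/38944695) = √(-18827644507/38944695) = 7*I*√14964017814153885/38944695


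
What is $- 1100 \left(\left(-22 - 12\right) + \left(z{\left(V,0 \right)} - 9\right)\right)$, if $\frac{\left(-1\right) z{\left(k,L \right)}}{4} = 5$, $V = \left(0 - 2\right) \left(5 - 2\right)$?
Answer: $69300$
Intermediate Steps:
$V = -6$ ($V = \left(-2\right) 3 = -6$)
$z{\left(k,L \right)} = -20$ ($z{\left(k,L \right)} = \left(-4\right) 5 = -20$)
$- 1100 \left(\left(-22 - 12\right) + \left(z{\left(V,0 \right)} - 9\right)\right) = - 1100 \left(\left(-22 - 12\right) - 29\right) = - 1100 \left(-34 - 29\right) = \left(-1100\right) \left(-63\right) = 69300$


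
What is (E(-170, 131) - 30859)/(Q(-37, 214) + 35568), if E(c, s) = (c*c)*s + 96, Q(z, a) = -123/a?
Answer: 803599318/7611429 ≈ 105.58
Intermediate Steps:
E(c, s) = 96 + s*c² (E(c, s) = c²*s + 96 = s*c² + 96 = 96 + s*c²)
(E(-170, 131) - 30859)/(Q(-37, 214) + 35568) = ((96 + 131*(-170)²) - 30859)/(-123/214 + 35568) = ((96 + 131*28900) - 30859)/(-123*1/214 + 35568) = ((96 + 3785900) - 30859)/(-123/214 + 35568) = (3785996 - 30859)/(7611429/214) = 3755137*(214/7611429) = 803599318/7611429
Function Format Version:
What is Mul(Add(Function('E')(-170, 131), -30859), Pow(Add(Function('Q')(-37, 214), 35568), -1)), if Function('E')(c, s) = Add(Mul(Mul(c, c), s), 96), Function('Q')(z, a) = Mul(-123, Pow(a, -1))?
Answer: Rational(803599318, 7611429) ≈ 105.58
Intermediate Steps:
Function('E')(c, s) = Add(96, Mul(s, Pow(c, 2))) (Function('E')(c, s) = Add(Mul(Pow(c, 2), s), 96) = Add(Mul(s, Pow(c, 2)), 96) = Add(96, Mul(s, Pow(c, 2))))
Mul(Add(Function('E')(-170, 131), -30859), Pow(Add(Function('Q')(-37, 214), 35568), -1)) = Mul(Add(Add(96, Mul(131, Pow(-170, 2))), -30859), Pow(Add(Mul(-123, Pow(214, -1)), 35568), -1)) = Mul(Add(Add(96, Mul(131, 28900)), -30859), Pow(Add(Mul(-123, Rational(1, 214)), 35568), -1)) = Mul(Add(Add(96, 3785900), -30859), Pow(Add(Rational(-123, 214), 35568), -1)) = Mul(Add(3785996, -30859), Pow(Rational(7611429, 214), -1)) = Mul(3755137, Rational(214, 7611429)) = Rational(803599318, 7611429)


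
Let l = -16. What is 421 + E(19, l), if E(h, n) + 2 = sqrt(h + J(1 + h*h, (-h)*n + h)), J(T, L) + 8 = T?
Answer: 419 + sqrt(373) ≈ 438.31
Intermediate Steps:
J(T, L) = -8 + T
E(h, n) = -2 + sqrt(-7 + h + h**2) (E(h, n) = -2 + sqrt(h + (-8 + (1 + h*h))) = -2 + sqrt(h + (-8 + (1 + h**2))) = -2 + sqrt(h + (-7 + h**2)) = -2 + sqrt(-7 + h + h**2))
421 + E(19, l) = 421 + (-2 + sqrt(-7 + 19 + 19**2)) = 421 + (-2 + sqrt(-7 + 19 + 361)) = 421 + (-2 + sqrt(373)) = 419 + sqrt(373)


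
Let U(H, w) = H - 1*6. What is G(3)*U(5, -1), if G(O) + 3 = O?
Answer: 0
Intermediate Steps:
U(H, w) = -6 + H (U(H, w) = H - 6 = -6 + H)
G(O) = -3 + O
G(3)*U(5, -1) = (-3 + 3)*(-6 + 5) = 0*(-1) = 0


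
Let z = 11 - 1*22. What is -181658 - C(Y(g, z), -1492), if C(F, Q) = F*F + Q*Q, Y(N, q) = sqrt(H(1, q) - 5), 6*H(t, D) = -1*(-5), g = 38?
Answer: -14446307/6 ≈ -2.4077e+6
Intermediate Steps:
z = -11 (z = 11 - 22 = -11)
H(t, D) = 5/6 (H(t, D) = (-1*(-5))/6 = (1/6)*5 = 5/6)
Y(N, q) = 5*I*sqrt(6)/6 (Y(N, q) = sqrt(5/6 - 5) = sqrt(-25/6) = 5*I*sqrt(6)/6)
C(F, Q) = F**2 + Q**2
-181658 - C(Y(g, z), -1492) = -181658 - ((5*I*sqrt(6)/6)**2 + (-1492)**2) = -181658 - (-25/6 + 2226064) = -181658 - 1*13356359/6 = -181658 - 13356359/6 = -14446307/6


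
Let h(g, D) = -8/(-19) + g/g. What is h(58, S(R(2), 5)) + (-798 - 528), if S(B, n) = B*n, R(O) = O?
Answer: -25167/19 ≈ -1324.6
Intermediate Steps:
h(g, D) = 27/19 (h(g, D) = -8*(-1/19) + 1 = 8/19 + 1 = 27/19)
h(58, S(R(2), 5)) + (-798 - 528) = 27/19 + (-798 - 528) = 27/19 - 1326 = -25167/19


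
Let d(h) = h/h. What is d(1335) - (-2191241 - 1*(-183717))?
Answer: 2007525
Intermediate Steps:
d(h) = 1
d(1335) - (-2191241 - 1*(-183717)) = 1 - (-2191241 - 1*(-183717)) = 1 - (-2191241 + 183717) = 1 - 1*(-2007524) = 1 + 2007524 = 2007525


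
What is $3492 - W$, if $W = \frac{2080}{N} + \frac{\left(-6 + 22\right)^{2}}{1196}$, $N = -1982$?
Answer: $\frac{1034958564}{296309} \approx 3492.8$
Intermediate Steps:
$W = - \frac{247536}{296309}$ ($W = \frac{2080}{-1982} + \frac{\left(-6 + 22\right)^{2}}{1196} = 2080 \left(- \frac{1}{1982}\right) + 16^{2} \cdot \frac{1}{1196} = - \frac{1040}{991} + 256 \cdot \frac{1}{1196} = - \frac{1040}{991} + \frac{64}{299} = - \frac{247536}{296309} \approx -0.8354$)
$3492 - W = 3492 - - \frac{247536}{296309} = 3492 + \frac{247536}{296309} = \frac{1034958564}{296309}$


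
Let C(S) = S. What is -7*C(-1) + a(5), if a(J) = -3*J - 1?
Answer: -9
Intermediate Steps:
a(J) = -1 - 3*J
-7*C(-1) + a(5) = -7*(-1) + (-1 - 3*5) = 7 + (-1 - 15) = 7 - 16 = -9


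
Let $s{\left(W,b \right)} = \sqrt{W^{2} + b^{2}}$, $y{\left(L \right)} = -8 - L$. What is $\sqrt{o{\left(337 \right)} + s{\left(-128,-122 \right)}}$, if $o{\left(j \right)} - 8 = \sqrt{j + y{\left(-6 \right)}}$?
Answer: $\sqrt{8 + \sqrt{335} + 2 \sqrt{7817}} \approx 14.252$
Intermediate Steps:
$o{\left(j \right)} = 8 + \sqrt{-2 + j}$ ($o{\left(j \right)} = 8 + \sqrt{j - 2} = 8 + \sqrt{-2 + j}$)
$\sqrt{o{\left(337 \right)} + s{\left(-128,-122 \right)}} = \sqrt{\left(8 + \sqrt{-2 + 337}\right) + \sqrt{\left(-128\right)^{2} + \left(-122\right)^{2}}} = \sqrt{\left(8 + \sqrt{335}\right) + \sqrt{16384 + 14884}} = \sqrt{\left(8 + \sqrt{335}\right) + \sqrt{31268}} = \sqrt{\left(8 + \sqrt{335}\right) + 2 \sqrt{7817}} = \sqrt{8 + \sqrt{335} + 2 \sqrt{7817}}$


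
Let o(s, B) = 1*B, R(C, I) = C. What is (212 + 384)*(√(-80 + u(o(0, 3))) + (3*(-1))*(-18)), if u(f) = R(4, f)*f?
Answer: 32184 + 1192*I*√17 ≈ 32184.0 + 4914.7*I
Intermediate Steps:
o(s, B) = B
u(f) = 4*f
(212 + 384)*(√(-80 + u(o(0, 3))) + (3*(-1))*(-18)) = (212 + 384)*(√(-80 + 4*3) + (3*(-1))*(-18)) = 596*(√(-80 + 12) - 3*(-18)) = 596*(√(-68) + 54) = 596*(2*I*√17 + 54) = 596*(54 + 2*I*√17) = 32184 + 1192*I*√17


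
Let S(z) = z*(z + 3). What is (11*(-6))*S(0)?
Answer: 0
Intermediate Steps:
S(z) = z*(3 + z)
(11*(-6))*S(0) = (11*(-6))*(0*(3 + 0)) = -0*3 = -66*0 = 0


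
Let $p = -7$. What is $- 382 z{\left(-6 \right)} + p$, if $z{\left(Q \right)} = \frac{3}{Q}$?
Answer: $184$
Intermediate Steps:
$- 382 z{\left(-6 \right)} + p = - 382 \frac{3}{-6} - 7 = - 382 \cdot 3 \left(- \frac{1}{6}\right) - 7 = \left(-382\right) \left(- \frac{1}{2}\right) - 7 = 191 - 7 = 184$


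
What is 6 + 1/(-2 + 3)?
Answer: 7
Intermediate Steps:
6 + 1/(-2 + 3) = 6 + 1/1 = 6 + 1*1 = 6 + 1 = 7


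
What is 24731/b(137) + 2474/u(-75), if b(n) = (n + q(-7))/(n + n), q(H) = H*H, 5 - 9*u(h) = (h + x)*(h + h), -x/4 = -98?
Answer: 161125401323/4422615 ≈ 36432.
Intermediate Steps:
x = 392 (x = -4*(-98) = 392)
u(h) = 5/9 - 2*h*(392 + h)/9 (u(h) = 5/9 - (h + 392)*(h + h)/9 = 5/9 - (392 + h)*2*h/9 = 5/9 - 2*h*(392 + h)/9)
q(H) = H**2
b(n) = (49 + n)/(2*n) (b(n) = (n + (-7)**2)/(n + n) = (n + 49)/((2*n)) = (49 + n)*(1/(2*n)) = (49 + n)/(2*n))
24731/b(137) + 2474/u(-75) = 24731/(((1/2)*(49 + 137)/137)) + 2474/(5/9 - 784/9*(-75) - 2/9*(-75)**2) = 24731/(((1/2)*(1/137)*186)) + 2474/(5/9 + 19600/3 - 2/9*5625) = 24731/(93/137) + 2474/(5/9 + 19600/3 - 1250) = 24731*(137/93) + 2474/(47555/9) = 3388147/93 + 2474*(9/47555) = 3388147/93 + 22266/47555 = 161125401323/4422615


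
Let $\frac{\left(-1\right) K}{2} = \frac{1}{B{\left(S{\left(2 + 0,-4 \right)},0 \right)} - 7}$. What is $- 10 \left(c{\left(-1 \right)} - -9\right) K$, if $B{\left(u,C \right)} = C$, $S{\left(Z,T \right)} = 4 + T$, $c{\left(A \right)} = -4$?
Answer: $- \frac{100}{7} \approx -14.286$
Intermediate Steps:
$K = \frac{2}{7}$ ($K = - \frac{2}{0 - 7} = - \frac{2}{-7} = \left(-2\right) \left(- \frac{1}{7}\right) = \frac{2}{7} \approx 0.28571$)
$- 10 \left(c{\left(-1 \right)} - -9\right) K = - 10 \left(-4 - -9\right) \frac{2}{7} = - 10 \left(-4 + 9\right) \frac{2}{7} = \left(-10\right) 5 \cdot \frac{2}{7} = \left(-50\right) \frac{2}{7} = - \frac{100}{7}$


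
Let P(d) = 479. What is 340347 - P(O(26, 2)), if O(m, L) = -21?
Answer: 339868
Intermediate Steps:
340347 - P(O(26, 2)) = 340347 - 1*479 = 340347 - 479 = 339868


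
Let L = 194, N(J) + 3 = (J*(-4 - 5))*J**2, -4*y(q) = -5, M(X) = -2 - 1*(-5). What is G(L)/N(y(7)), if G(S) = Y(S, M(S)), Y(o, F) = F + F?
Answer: -128/439 ≈ -0.29157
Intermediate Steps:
M(X) = 3 (M(X) = -2 + 5 = 3)
y(q) = 5/4 (y(q) = -1/4*(-5) = 5/4)
N(J) = -3 - 9*J**3 (N(J) = -3 + (J*(-4 - 5))*J**2 = -3 + (J*(-9))*J**2 = -3 + (-9*J)*J**2 = -3 - 9*J**3)
Y(o, F) = 2*F
G(S) = 6 (G(S) = 2*3 = 6)
G(L)/N(y(7)) = 6/(-3 - 9*(5/4)**3) = 6/(-3 - 9*125/64) = 6/(-3 - 1125/64) = 6/(-1317/64) = 6*(-64/1317) = -128/439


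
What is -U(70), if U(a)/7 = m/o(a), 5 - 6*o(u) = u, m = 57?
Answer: 2394/65 ≈ 36.831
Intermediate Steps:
o(u) = ⅚ - u/6
U(a) = 399/(⅚ - a/6) (U(a) = 7*(57/(⅚ - a/6)) = 399/(⅚ - a/6))
-U(70) = -(-2394)/(-5 + 70) = -(-2394)/65 = -1*(-2394/65) = 2394/65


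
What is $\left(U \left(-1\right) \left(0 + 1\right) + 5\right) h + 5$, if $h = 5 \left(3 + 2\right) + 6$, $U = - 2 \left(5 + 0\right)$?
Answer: $470$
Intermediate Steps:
$U = -10$ ($U = \left(-2\right) 5 = -10$)
$h = 31$ ($h = 5 \cdot 5 + 6 = 25 + 6 = 31$)
$\left(U \left(-1\right) \left(0 + 1\right) + 5\right) h + 5 = \left(\left(-10\right) \left(-1\right) \left(0 + 1\right) + 5\right) 31 + 5 = \left(10 \cdot 1 + 5\right) 31 + 5 = \left(10 + 5\right) 31 + 5 = 15 \cdot 31 + 5 = 465 + 5 = 470$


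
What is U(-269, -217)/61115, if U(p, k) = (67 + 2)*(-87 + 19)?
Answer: -276/3595 ≈ -0.076773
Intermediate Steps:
U(p, k) = -4692 (U(p, k) = 69*(-68) = -4692)
U(-269, -217)/61115 = -4692/61115 = -4692*1/61115 = -276/3595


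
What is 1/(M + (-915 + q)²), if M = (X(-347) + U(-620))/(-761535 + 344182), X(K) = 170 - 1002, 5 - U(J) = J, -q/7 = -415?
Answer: 417353/1652759615507 ≈ 2.5252e-7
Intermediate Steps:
q = 2905 (q = -7*(-415) = 2905)
U(J) = 5 - J
X(K) = -832
M = 207/417353 (M = (-832 + (5 - 1*(-620)))/(-761535 + 344182) = (-832 + (5 + 620))/(-417353) = (-832 + 625)*(-1/417353) = -207*(-1/417353) = 207/417353 ≈ 0.00049598)
1/(M + (-915 + q)²) = 1/(207/417353 + (-915 + 2905)²) = 1/(207/417353 + 1990²) = 1/(207/417353 + 3960100) = 1/(1652759615507/417353) = 417353/1652759615507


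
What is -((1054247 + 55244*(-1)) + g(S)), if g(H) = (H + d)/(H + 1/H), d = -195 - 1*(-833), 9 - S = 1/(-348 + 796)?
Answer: -3286886617900/3289933 ≈ -9.9907e+5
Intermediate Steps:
S = 4031/448 (S = 9 - 1/(-348 + 796) = 9 - 1/448 = 4031/448 ≈ 8.9978)
d = 638 (d = -195 + 833 = 638)
g(H) = (638 + H)/(H + 1/H) (g(H) = (H + 638)/(H + 1/H) = (638 + H)/(H + 1/H))
-((1054247 + 55244*(-1)) + g(S)) = -((1054247 + 55244*(-1)) + 4031*(638 + 4031/448)/(448*(1 + (4031/448)²))) = -((1054247 - 55244) + (4031/448)*(289855/448)/(1 + 16248961/200704)) = -(999003 + (4031/448)*(289855/448)/(16449665/200704)) = -(999003 + (4031/448)*(200704/16449665)*(289855/448)) = -(999003 + 233681101/3289933) = -1*3286886617900/3289933 = -3286886617900/3289933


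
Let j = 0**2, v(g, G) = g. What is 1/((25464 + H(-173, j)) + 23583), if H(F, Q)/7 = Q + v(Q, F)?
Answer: 1/49047 ≈ 2.0389e-5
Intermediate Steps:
j = 0
H(F, Q) = 14*Q (H(F, Q) = 7*(Q + Q) = 7*(2*Q) = 14*Q)
1/((25464 + H(-173, j)) + 23583) = 1/((25464 + 14*0) + 23583) = 1/((25464 + 0) + 23583) = 1/(25464 + 23583) = 1/49047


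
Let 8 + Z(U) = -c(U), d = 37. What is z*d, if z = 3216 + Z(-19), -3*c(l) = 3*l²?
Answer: 132053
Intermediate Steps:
c(l) = -l²
Z(U) = -8 + U² (Z(U) = -8 - (-1)*U² = -8 + U²)
z = 3569 (z = 3216 + (-8 + (-19)²) = 3216 + (-8 + 361) = 3216 + 353 = 3569)
z*d = 3569*37 = 132053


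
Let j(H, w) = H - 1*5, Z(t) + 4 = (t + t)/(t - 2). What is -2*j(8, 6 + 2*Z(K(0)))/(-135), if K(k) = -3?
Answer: 2/45 ≈ 0.044444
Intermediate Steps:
Z(t) = -4 + 2*t/(-2 + t) (Z(t) = -4 + (t + t)/(t - 2) = -4 + (2*t)/(-2 + t) = -4 + 2*t/(-2 + t))
j(H, w) = -5 + H (j(H, w) = H - 5 = -5 + H)
-2*j(8, 6 + 2*Z(K(0)))/(-135) = -2*(-5 + 8)/(-135) = -6*(-1)/135 = -2*(-1/45) = 2/45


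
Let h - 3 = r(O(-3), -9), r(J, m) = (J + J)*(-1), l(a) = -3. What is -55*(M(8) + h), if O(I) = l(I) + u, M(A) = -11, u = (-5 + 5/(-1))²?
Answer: 11110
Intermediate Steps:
u = 100 (u = (-5 + 5*(-1))² = (-5 - 5)² = (-10)² = 100)
O(I) = 97 (O(I) = -3 + 100 = 97)
r(J, m) = -2*J (r(J, m) = (2*J)*(-1) = -2*J)
h = -191 (h = 3 - 2*97 = 3 - 194 = -191)
-55*(M(8) + h) = -55*(-11 - 191) = -55*(-202) = 11110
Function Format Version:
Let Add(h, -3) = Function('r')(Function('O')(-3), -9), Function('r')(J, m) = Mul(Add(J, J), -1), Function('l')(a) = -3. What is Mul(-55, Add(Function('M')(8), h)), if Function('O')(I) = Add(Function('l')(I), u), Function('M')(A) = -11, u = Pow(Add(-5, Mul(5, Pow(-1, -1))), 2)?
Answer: 11110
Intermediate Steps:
u = 100 (u = Pow(Add(-5, Mul(5, -1)), 2) = Pow(Add(-5, -5), 2) = Pow(-10, 2) = 100)
Function('O')(I) = 97 (Function('O')(I) = Add(-3, 100) = 97)
Function('r')(J, m) = Mul(-2, J) (Function('r')(J, m) = Mul(Mul(2, J), -1) = Mul(-2, J))
h = -191 (h = Add(3, Mul(-2, 97)) = Add(3, -194) = -191)
Mul(-55, Add(Function('M')(8), h)) = Mul(-55, Add(-11, -191)) = Mul(-55, -202) = 11110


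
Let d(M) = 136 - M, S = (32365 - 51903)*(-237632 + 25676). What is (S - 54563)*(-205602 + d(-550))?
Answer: -848586205916740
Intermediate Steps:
S = 4141196328 (S = -19538*(-211956) = 4141196328)
(S - 54563)*(-205602 + d(-550)) = (4141196328 - 54563)*(-205602 + (136 - 1*(-550))) = 4141141765*(-205602 + (136 + 550)) = 4141141765*(-205602 + 686) = 4141141765*(-204916) = -848586205916740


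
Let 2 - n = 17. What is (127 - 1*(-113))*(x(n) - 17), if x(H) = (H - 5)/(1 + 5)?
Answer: -4880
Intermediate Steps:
n = -15 (n = 2 - 1*17 = 2 - 17 = -15)
x(H) = -5/6 + H/6 (x(H) = (-5 + H)/6 = (-5 + H)*(1/6) = -5/6 + H/6)
(127 - 1*(-113))*(x(n) - 17) = (127 - 1*(-113))*((-5/6 + (1/6)*(-15)) - 17) = (127 + 113)*((-5/6 - 5/2) - 17) = 240*(-10/3 - 17) = 240*(-61/3) = -4880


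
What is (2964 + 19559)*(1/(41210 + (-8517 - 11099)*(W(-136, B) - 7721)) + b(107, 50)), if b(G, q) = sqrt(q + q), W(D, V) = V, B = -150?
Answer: 34784238784103/154438746 ≈ 2.2523e+5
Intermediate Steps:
b(G, q) = sqrt(2)*sqrt(q) (b(G, q) = sqrt(2*q) = sqrt(2)*sqrt(q))
(2964 + 19559)*(1/(41210 + (-8517 - 11099)*(W(-136, B) - 7721)) + b(107, 50)) = (2964 + 19559)*(1/(41210 + (-8517 - 11099)*(-150 - 7721)) + sqrt(2)*sqrt(50)) = 22523*(1/(41210 - 19616*(-7871)) + sqrt(2)*(5*sqrt(2))) = 22523*(1/(41210 + 154397536) + 10) = 22523*(1/154438746 + 10) = 22523*(1544387461/154438746) = 34784238784103/154438746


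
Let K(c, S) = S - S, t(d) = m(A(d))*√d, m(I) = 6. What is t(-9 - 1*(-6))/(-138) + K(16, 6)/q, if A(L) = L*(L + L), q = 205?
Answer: -I*√3/23 ≈ -0.075307*I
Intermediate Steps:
A(L) = 2*L² (A(L) = L*(2*L) = 2*L²)
t(d) = 6*√d
K(c, S) = 0
t(-9 - 1*(-6))/(-138) + K(16, 6)/q = (6*√(-9 - 1*(-6)))/(-138) + 0/205 = (6*√(-9 + 6))*(-1/138) + 0*(1/205) = (6*√(-3))*(-1/138) + 0 = (6*(I*√3))*(-1/138) + 0 = (6*I*√3)*(-1/138) + 0 = -I*√3/23 + 0 = -I*√3/23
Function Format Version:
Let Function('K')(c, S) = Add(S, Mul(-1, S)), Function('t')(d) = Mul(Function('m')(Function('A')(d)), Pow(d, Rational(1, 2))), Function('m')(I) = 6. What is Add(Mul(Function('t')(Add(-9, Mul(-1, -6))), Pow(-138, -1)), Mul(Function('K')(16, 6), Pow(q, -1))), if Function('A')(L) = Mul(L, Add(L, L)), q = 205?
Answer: Mul(Rational(-1, 23), I, Pow(3, Rational(1, 2))) ≈ Mul(-0.075307, I)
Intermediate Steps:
Function('A')(L) = Mul(2, Pow(L, 2)) (Function('A')(L) = Mul(L, Mul(2, L)) = Mul(2, Pow(L, 2)))
Function('t')(d) = Mul(6, Pow(d, Rational(1, 2)))
Function('K')(c, S) = 0
Add(Mul(Function('t')(Add(-9, Mul(-1, -6))), Pow(-138, -1)), Mul(Function('K')(16, 6), Pow(q, -1))) = Add(Mul(Mul(6, Pow(Add(-9, Mul(-1, -6)), Rational(1, 2))), Pow(-138, -1)), Mul(0, Pow(205, -1))) = Add(Mul(Mul(6, Pow(Add(-9, 6), Rational(1, 2))), Rational(-1, 138)), Mul(0, Rational(1, 205))) = Add(Mul(Mul(6, Pow(-3, Rational(1, 2))), Rational(-1, 138)), 0) = Add(Mul(Mul(6, Mul(I, Pow(3, Rational(1, 2)))), Rational(-1, 138)), 0) = Add(Mul(Mul(6, I, Pow(3, Rational(1, 2))), Rational(-1, 138)), 0) = Add(Mul(Rational(-1, 23), I, Pow(3, Rational(1, 2))), 0) = Mul(Rational(-1, 23), I, Pow(3, Rational(1, 2)))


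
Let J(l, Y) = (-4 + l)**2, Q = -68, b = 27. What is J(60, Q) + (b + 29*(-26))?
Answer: 2409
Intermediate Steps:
J(60, Q) + (b + 29*(-26)) = (-4 + 60)**2 + (27 + 29*(-26)) = 56**2 + (27 - 754) = 3136 - 727 = 2409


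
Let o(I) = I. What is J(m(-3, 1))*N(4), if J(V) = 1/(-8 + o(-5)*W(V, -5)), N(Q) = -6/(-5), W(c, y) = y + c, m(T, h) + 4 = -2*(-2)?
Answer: 6/85 ≈ 0.070588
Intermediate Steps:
m(T, h) = 0 (m(T, h) = -4 - 2*(-2) = -4 + 4 = 0)
W(c, y) = c + y
N(Q) = 6/5 (N(Q) = -6*(-1/5) = 6/5)
J(V) = 1/(17 - 5*V) (J(V) = 1/(-8 - 5*(V - 5)) = 1/(-8 - 5*(-5 + V)) = 1/(-8 + (25 - 5*V)) = 1/(17 - 5*V))
J(m(-3, 1))*N(4) = (6/5)/(17 - 5*0) = (6/5)/(17 + 0) = (6/5)/17 = (1/17)*(6/5) = 6/85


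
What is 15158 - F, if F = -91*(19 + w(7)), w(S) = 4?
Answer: 17251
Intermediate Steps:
F = -2093 (F = -91*(19 + 4) = -91*23 = -2093)
15158 - F = 15158 - 1*(-2093) = 15158 + 2093 = 17251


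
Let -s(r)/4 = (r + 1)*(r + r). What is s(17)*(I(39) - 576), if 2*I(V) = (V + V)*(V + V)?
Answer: -6036768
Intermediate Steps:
I(V) = 2*V² (I(V) = ((V + V)*(V + V))/2 = ((2*V)*(2*V))/2 = (4*V²)/2 = 2*V²)
s(r) = -8*r*(1 + r) (s(r) = -4*(r + 1)*(r + r) = -4*(1 + r)*2*r = -8*r*(1 + r))
s(17)*(I(39) - 576) = (-8*17*(1 + 17))*(2*39² - 576) = (-8*17*18)*(2*1521 - 576) = -2448*(3042 - 576) = -2448*2466 = -6036768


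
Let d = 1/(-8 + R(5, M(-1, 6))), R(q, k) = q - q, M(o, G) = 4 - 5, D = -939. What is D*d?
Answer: 939/8 ≈ 117.38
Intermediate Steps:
M(o, G) = -1
R(q, k) = 0
d = -⅛ (d = 1/(-8 + 0) = 1/(-8) = -⅛ ≈ -0.12500)
D*d = -939*(-⅛) = 939/8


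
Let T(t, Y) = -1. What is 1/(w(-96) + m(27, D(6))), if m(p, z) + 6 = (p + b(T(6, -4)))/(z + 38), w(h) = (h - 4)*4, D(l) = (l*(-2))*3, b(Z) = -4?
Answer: -2/789 ≈ -0.0025349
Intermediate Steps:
D(l) = -6*l (D(l) = -2*l*3 = -6*l)
w(h) = -16 + 4*h (w(h) = (-4 + h)*4 = -16 + 4*h)
m(p, z) = -6 + (-4 + p)/(38 + z) (m(p, z) = -6 + (p - 4)/(z + 38) = -6 + (-4 + p)/(38 + z))
1/(w(-96) + m(27, D(6))) = 1/((-16 + 4*(-96)) + (-232 + 27 - (-36)*6)/(38 - 6*6)) = 1/((-16 - 384) + (-232 + 27 - 6*(-36))/(38 - 36)) = 1/(-400 + (-232 + 27 + 216)/2) = 1/(-400 + (½)*11) = 1/(-400 + 11/2) = 1/(-789/2) = -2/789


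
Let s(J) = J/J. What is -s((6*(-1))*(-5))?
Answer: -1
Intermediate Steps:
s(J) = 1
-s((6*(-1))*(-5)) = -1*1 = -1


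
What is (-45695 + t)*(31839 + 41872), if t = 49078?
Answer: 249364313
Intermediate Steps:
(-45695 + t)*(31839 + 41872) = (-45695 + 49078)*(31839 + 41872) = 3383*73711 = 249364313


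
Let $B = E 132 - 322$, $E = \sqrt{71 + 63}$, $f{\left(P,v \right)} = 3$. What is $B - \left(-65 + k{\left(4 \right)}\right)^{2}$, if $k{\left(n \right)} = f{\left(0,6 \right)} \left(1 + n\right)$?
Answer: $-2822 + 132 \sqrt{134} \approx -1294.0$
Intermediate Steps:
$E = \sqrt{134} \approx 11.576$
$k{\left(n \right)} = 3 + 3 n$ ($k{\left(n \right)} = 3 \left(1 + n\right) = 3 + 3 n$)
$B = -322 + 132 \sqrt{134}$ ($B = \sqrt{134} \cdot 132 - 322 = 132 \sqrt{134} - 322 = -322 + 132 \sqrt{134} \approx 1206.0$)
$B - \left(-65 + k{\left(4 \right)}\right)^{2} = \left(-322 + 132 \sqrt{134}\right) - \left(-65 + \left(3 + 3 \cdot 4\right)\right)^{2} = \left(-322 + 132 \sqrt{134}\right) - \left(-65 + \left(3 + 12\right)\right)^{2} = \left(-322 + 132 \sqrt{134}\right) - \left(-65 + 15\right)^{2} = \left(-322 + 132 \sqrt{134}\right) - \left(-50\right)^{2} = \left(-322 + 132 \sqrt{134}\right) - 2500 = -2822 + 132 \sqrt{134}$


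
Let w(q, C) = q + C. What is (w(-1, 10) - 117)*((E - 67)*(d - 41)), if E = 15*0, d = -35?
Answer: -549936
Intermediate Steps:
w(q, C) = C + q
E = 0
(w(-1, 10) - 117)*((E - 67)*(d - 41)) = ((10 - 1) - 117)*((0 - 67)*(-35 - 41)) = (9 - 117)*(-67*(-76)) = -108*5092 = -549936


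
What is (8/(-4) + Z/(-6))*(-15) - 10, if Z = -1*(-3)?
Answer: 55/2 ≈ 27.500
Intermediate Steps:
Z = 3
(8/(-4) + Z/(-6))*(-15) - 10 = (8/(-4) + 3/(-6))*(-15) - 10 = (8*(-¼) + 3*(-⅙))*(-15) - 10 = (-2 - ½)*(-15) - 10 = -5/2*(-15) - 10 = 75/2 - 10 = 55/2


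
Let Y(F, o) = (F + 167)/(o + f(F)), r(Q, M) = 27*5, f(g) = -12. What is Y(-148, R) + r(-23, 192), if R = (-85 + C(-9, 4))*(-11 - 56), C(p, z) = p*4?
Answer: 1092844/8095 ≈ 135.00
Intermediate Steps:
C(p, z) = 4*p
r(Q, M) = 135
R = 8107 (R = (-85 + 4*(-9))*(-11 - 56) = (-85 - 36)*(-67) = -121*(-67) = 8107)
Y(F, o) = (167 + F)/(-12 + o) (Y(F, o) = (F + 167)/(o - 12) = (167 + F)/(-12 + o))
Y(-148, R) + r(-23, 192) = (167 - 148)/(-12 + 8107) + 135 = 19/8095 + 135 = 1092844/8095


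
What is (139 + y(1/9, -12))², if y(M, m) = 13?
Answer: 23104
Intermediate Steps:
(139 + y(1/9, -12))² = (139 + 13)² = 152² = 23104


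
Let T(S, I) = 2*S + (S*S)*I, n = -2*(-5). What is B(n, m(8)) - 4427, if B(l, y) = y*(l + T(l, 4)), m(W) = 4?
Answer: -2707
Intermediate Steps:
n = 10
T(S, I) = 2*S + I*S² (T(S, I) = 2*S + S²*I = 2*S + I*S²)
B(l, y) = y*(l + l*(2 + 4*l))
B(n, m(8)) - 4427 = 10*4*(3 + 4*10) - 4427 = 10*4*(3 + 40) - 4427 = 10*4*43 - 4427 = 1720 - 4427 = -2707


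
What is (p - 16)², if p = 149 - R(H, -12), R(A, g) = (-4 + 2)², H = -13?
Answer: 16641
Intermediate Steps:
R(A, g) = 4 (R(A, g) = (-2)² = 4)
p = 145 (p = 149 - 1*4 = 149 - 4 = 145)
(p - 16)² = (145 - 16)² = 129² = 16641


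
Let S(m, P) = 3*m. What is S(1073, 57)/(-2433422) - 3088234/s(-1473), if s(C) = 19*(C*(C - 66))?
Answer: -7653625302215/104812335350046 ≈ -0.073022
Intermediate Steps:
s(C) = 19*C*(-66 + C) (s(C) = 19*(C*(-66 + C)) = 19*C*(-66 + C))
S(1073, 57)/(-2433422) - 3088234/s(-1473) = (3*1073)/(-2433422) - 3088234*(-1/(27987*(-66 - 1473))) = 3219*(-1/2433422) - 3088234/(19*(-1473)*(-1539)) = -3219/2433422 - 3088234/43071993 = -7653625302215/104812335350046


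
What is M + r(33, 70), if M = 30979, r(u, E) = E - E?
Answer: 30979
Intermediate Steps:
r(u, E) = 0
M + r(33, 70) = 30979 + 0 = 30979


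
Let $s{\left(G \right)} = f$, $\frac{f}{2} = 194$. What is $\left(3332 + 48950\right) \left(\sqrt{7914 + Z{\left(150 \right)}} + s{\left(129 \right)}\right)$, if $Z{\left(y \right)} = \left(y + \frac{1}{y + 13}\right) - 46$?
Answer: $20285416 + \frac{470538 \sqrt{2630005}}{163} \approx 2.4967 \cdot 10^{7}$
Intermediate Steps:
$Z{\left(y \right)} = -46 + y + \frac{1}{13 + y}$ ($Z{\left(y \right)} = \left(y + \frac{1}{13 + y}\right) - 46 = -46 + y + \frac{1}{13 + y}$)
$f = 388$ ($f = 2 \cdot 194 = 388$)
$s{\left(G \right)} = 388$
$\left(3332 + 48950\right) \left(\sqrt{7914 + Z{\left(150 \right)}} + s{\left(129 \right)}\right) = \left(3332 + 48950\right) \left(\sqrt{7914 + \frac{-597 + 150^{2} - 4950}{13 + 150}} + 388\right) = 52282 \left(\sqrt{7914 + \frac{-597 + 22500 - 4950}{163}} + 388\right) = 52282 \left(\sqrt{7914 + \frac{1}{163} \cdot 16953} + 388\right) = 52282 \left(\sqrt{7914 + \frac{16953}{163}} + 388\right) = 52282 \left(\sqrt{\frac{1306935}{163}} + 388\right) = 52282 \left(\frac{9 \sqrt{2630005}}{163} + 388\right) = 52282 \left(388 + \frac{9 \sqrt{2630005}}{163}\right) = 20285416 + \frac{470538 \sqrt{2630005}}{163}$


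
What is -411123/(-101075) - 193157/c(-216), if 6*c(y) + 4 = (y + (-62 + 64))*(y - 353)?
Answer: -33540451962/6153547075 ≈ -5.4506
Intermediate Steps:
c(y) = -2/3 + (-353 + y)*(2 + y)/6 (c(y) = -2/3 + ((y + (-62 + 64))*(y - 353))/6 = -2/3 + ((y + 2)*(-353 + y))/6 = -2/3 + ((2 + y)*(-353 + y))/6 = -2/3 + ((-353 + y)*(2 + y))/6 = -2/3 + (-353 + y)*(2 + y)/6)
-411123/(-101075) - 193157/c(-216) = -411123/(-101075) - 193157/(-355/3 - 117/2*(-216) + (1/6)*(-216)**2) = -411123*(-1/101075) - 193157/(-355/3 + 12636 + (1/6)*46656) = 411123/101075 - 193157/(-355/3 + 12636 + 7776) = 411123/101075 - 193157/60881/3 = 411123/101075 - 193157*3/60881 = 411123/101075 - 579471/60881 = -33540451962/6153547075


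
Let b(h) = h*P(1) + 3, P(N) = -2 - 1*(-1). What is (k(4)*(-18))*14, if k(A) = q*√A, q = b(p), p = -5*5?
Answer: -14112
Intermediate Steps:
P(N) = -1 (P(N) = -2 + 1 = -1)
p = -25
b(h) = 3 - h (b(h) = h*(-1) + 3 = -h + 3 = 3 - h)
q = 28 (q = 3 - 1*(-25) = 3 + 25 = 28)
k(A) = 28*√A
(k(4)*(-18))*14 = ((28*√4)*(-18))*14 = ((28*2)*(-18))*14 = (56*(-18))*14 = -1008*14 = -14112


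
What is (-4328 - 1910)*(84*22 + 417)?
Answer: -14129070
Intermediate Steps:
(-4328 - 1910)*(84*22 + 417) = -6238*(1848 + 417) = -6238*2265 = -14129070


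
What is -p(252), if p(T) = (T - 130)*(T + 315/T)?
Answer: -61793/2 ≈ -30897.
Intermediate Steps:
p(T) = (-130 + T)*(T + 315/T)
-p(252) = -(315 + 252² - 40950/252 - 130*252) = -(315 + 63504 - 40950*1/252 - 32760) = -(315 + 63504 - 325/2 - 32760) = -1*61793/2 = -61793/2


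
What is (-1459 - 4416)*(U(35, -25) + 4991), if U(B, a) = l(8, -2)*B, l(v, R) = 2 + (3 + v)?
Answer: -31995250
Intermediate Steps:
l(v, R) = 5 + v
U(B, a) = 13*B (U(B, a) = (5 + 8)*B = 13*B)
(-1459 - 4416)*(U(35, -25) + 4991) = (-1459 - 4416)*(13*35 + 4991) = -5875*(455 + 4991) = -5875*5446 = -31995250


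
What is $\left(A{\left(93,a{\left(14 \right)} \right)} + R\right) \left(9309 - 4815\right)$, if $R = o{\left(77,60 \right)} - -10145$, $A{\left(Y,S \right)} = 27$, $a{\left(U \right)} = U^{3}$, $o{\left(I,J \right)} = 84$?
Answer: $46090464$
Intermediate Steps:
$R = 10229$ ($R = 84 - -10145 = 84 + 10145 = 10229$)
$\left(A{\left(93,a{\left(14 \right)} \right)} + R\right) \left(9309 - 4815\right) = \left(27 + 10229\right) \left(9309 - 4815\right) = 10256 \cdot 4494 = 46090464$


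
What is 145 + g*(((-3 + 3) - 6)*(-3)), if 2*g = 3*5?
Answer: 280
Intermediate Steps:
g = 15/2 (g = (3*5)/2 = (1/2)*15 = 15/2 ≈ 7.5000)
145 + g*(((-3 + 3) - 6)*(-3)) = 145 + 15*(((-3 + 3) - 6)*(-3))/2 = 145 + 15*((0 - 6)*(-3))/2 = 145 + 15*(-6*(-3))/2 = 145 + (15/2)*18 = 145 + 135 = 280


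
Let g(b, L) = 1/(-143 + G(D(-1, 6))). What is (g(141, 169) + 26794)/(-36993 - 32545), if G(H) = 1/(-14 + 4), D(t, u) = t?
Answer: -19171102/49754439 ≈ -0.38531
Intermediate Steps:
G(H) = -1/10 (G(H) = 1/(-10) = -1/10)
g(b, L) = -10/1431 (g(b, L) = 1/(-143 - 1/10) = 1/(-1431/10) = -10/1431)
(g(141, 169) + 26794)/(-36993 - 32545) = (-10/1431 + 26794)/(-36993 - 32545) = (38342204/1431)/(-69538) = (38342204/1431)*(-1/69538) = -19171102/49754439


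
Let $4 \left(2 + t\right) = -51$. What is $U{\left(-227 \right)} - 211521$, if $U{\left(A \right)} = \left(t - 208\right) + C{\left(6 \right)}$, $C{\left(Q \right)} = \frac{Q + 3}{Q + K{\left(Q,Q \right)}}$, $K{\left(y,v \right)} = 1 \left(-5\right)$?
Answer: $- \frac{846939}{4} \approx -2.1173 \cdot 10^{5}$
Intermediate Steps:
$t = - \frac{59}{4}$ ($t = -2 + \frac{1}{4} \left(-51\right) = -2 - \frac{51}{4} = - \frac{59}{4} \approx -14.75$)
$K{\left(y,v \right)} = -5$
$C{\left(Q \right)} = \frac{3 + Q}{-5 + Q}$ ($C{\left(Q \right)} = \frac{Q + 3}{Q - 5} = \frac{3 + Q}{-5 + Q}$)
$U{\left(A \right)} = - \frac{855}{4}$ ($U{\left(A \right)} = \left(- \frac{59}{4} - 208\right) + \frac{3 + 6}{-5 + 6} = - \frac{891}{4} + 1^{-1} \cdot 9 = - \frac{891}{4} + 1 \cdot 9 = - \frac{891}{4} + 9 = - \frac{855}{4}$)
$U{\left(-227 \right)} - 211521 = - \frac{855}{4} - 211521 = - \frac{846939}{4}$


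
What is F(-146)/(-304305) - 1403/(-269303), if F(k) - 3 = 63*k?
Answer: 193545400/5463349961 ≈ 0.035426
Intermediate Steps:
F(k) = 3 + 63*k
F(-146)/(-304305) - 1403/(-269303) = (3 + 63*(-146))/(-304305) - 1403/(-269303) = (3 - 9198)*(-1/304305) - 1403*(-1/269303) = -9195*(-1/304305) + 1403/269303 = 613/20287 + 1403/269303 = 193545400/5463349961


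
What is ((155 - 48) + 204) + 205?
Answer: 516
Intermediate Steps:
((155 - 48) + 204) + 205 = (107 + 204) + 205 = 311 + 205 = 516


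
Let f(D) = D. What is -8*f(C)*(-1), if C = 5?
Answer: 40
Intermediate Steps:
-8*f(C)*(-1) = -8*5*(-1) = -40*(-1) = 40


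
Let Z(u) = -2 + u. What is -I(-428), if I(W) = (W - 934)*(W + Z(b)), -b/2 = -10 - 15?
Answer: -517560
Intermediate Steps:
b = 50 (b = -2*(-10 - 15) = -2*(-25) = 50)
I(W) = (-934 + W)*(48 + W) (I(W) = (W - 934)*(W + (-2 + 50)) = (-934 + W)*(W + 48) = (-934 + W)*(48 + W))
-I(-428) = -(-44832 + (-428)² - 886*(-428)) = -(-44832 + 183184 + 379208) = -1*517560 = -517560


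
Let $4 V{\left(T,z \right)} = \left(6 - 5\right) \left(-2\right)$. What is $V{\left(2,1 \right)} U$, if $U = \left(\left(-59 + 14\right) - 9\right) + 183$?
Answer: $- \frac{129}{2} \approx -64.5$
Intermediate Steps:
$V{\left(T,z \right)} = - \frac{1}{2}$ ($V{\left(T,z \right)} = \frac{\left(6 - 5\right) \left(-2\right)}{4} = \frac{1 \left(-2\right)}{4} = \frac{1}{4} \left(-2\right) = - \frac{1}{2}$)
$U = 129$ ($U = \left(-45 - 9\right) + 183 = -54 + 183 = 129$)
$V{\left(2,1 \right)} U = \left(- \frac{1}{2}\right) 129 = - \frac{129}{2}$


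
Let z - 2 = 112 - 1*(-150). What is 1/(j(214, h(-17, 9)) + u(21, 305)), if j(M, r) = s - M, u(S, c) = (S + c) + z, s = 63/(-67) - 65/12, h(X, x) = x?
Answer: 804/297193 ≈ 0.0027053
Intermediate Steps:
z = 264 (z = 2 + (112 - 1*(-150)) = 2 + (112 + 150) = 2 + 262 = 264)
s = -5111/804 (s = 63*(-1/67) - 65*1/12 = -63/67 - 65/12 = -5111/804 ≈ -6.3570)
u(S, c) = 264 + S + c (u(S, c) = (S + c) + 264 = 264 + S + c)
j(M, r) = -5111/804 - M
1/(j(214, h(-17, 9)) + u(21, 305)) = 1/((-5111/804 - 1*214) + (264 + 21 + 305)) = 1/((-5111/804 - 214) + 590) = 1/(-177167/804 + 590) = 1/(297193/804) = 804/297193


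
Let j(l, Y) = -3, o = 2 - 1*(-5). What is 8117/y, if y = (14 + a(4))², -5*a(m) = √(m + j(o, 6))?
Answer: 202925/4761 ≈ 42.622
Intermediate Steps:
o = 7 (o = 2 + 5 = 7)
a(m) = -√(-3 + m)/5 (a(m) = -√(m - 3)/5 = -√(-3 + m)/5)
y = 4761/25 (y = (14 - √(-3 + 4)/5)² = (14 - √1/5)² = (14 - ⅕*1)² = (14 - ⅕)² = (69/5)² = 4761/25 ≈ 190.44)
8117/y = 8117/(4761/25) = 8117*(25/4761) = 202925/4761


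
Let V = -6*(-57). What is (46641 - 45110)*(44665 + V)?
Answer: 68905717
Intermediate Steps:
V = 342
(46641 - 45110)*(44665 + V) = (46641 - 45110)*(44665 + 342) = 1531*45007 = 68905717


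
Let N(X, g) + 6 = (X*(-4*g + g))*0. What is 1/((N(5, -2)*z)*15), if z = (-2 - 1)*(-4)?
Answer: -1/1080 ≈ -0.00092593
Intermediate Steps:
z = 12 (z = -3*(-4) = 12)
N(X, g) = -6 (N(X, g) = -6 + (X*(-4*g + g))*0 = -6 + (X*(-3*g))*0 = -6 - 3*X*g*0 = -6 + 0 = -6)
1/((N(5, -2)*z)*15) = 1/(-6*12*15) = 1/(-72*15) = 1/(-1080) = -1/1080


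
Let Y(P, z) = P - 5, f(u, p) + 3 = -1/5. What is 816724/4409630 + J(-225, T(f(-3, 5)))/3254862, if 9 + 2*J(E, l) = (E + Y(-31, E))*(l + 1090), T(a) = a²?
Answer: 3375272621069/23921228535100 ≈ 0.14110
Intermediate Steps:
f(u, p) = -16/5 (f(u, p) = -3 - 1/5 = -3 - 1*⅕ = -3 - ⅕ = -16/5)
Y(P, z) = -5 + P
J(E, l) = -9/2 + (-36 + E)*(1090 + l)/2 (J(E, l) = -9/2 + ((E + (-5 - 31))*(l + 1090))/2 = -9/2 + ((E - 36)*(1090 + l))/2 = -9/2 + ((-36 + E)*(1090 + l))/2 = -9/2 + (-36 + E)*(1090 + l)/2)
816724/4409630 + J(-225, T(f(-3, 5)))/3254862 = 816724/4409630 + (-39249/2 - 18*(-16/5)² + 545*(-225) + (½)*(-225)*(-16/5)²)/3254862 = 816724*(1/4409630) + (-39249/2 - 18*256/25 - 122625 + (½)*(-225)*(256/25))*(1/3254862) = 408362/2204815 + (-39249/2 - 4608/25 - 122625 - 1152)*(1/3254862) = 408362/2204815 - 7179291/50*1/3254862 = 408362/2204815 - 2393097/54247700 = 3375272621069/23921228535100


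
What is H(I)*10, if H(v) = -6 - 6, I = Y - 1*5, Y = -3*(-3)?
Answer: -120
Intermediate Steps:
Y = 9
I = 4 (I = 9 - 1*5 = 9 - 5 = 4)
H(v) = -12
H(I)*10 = -12*10 = -120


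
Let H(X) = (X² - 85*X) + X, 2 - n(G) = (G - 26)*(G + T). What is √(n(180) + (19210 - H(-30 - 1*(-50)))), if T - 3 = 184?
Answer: I*√36026 ≈ 189.81*I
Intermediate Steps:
T = 187 (T = 3 + 184 = 187)
n(G) = 2 - (-26 + G)*(187 + G) (n(G) = 2 - (G - 26)*(G + 187) = 2 - (-26 + G)*(187 + G))
H(X) = X² - 84*X
√(n(180) + (19210 - H(-30 - 1*(-50)))) = √((4864 - 1*180² - 161*180) + (19210 - (-30 - 1*(-50))*(-84 + (-30 - 1*(-50))))) = √((4864 - 1*32400 - 28980) + (19210 - (-30 + 50)*(-84 + (-30 + 50)))) = √((4864 - 32400 - 28980) + (19210 - 20*(-84 + 20))) = √(-56516 + (19210 - 20*(-64))) = √(-56516 + (19210 - 1*(-1280))) = √(-56516 + (19210 + 1280)) = √(-56516 + 20490) = √(-36026) = I*√36026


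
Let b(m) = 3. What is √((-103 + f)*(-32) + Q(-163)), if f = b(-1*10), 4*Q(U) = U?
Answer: √12637/2 ≈ 56.207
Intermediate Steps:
Q(U) = U/4
f = 3
√((-103 + f)*(-32) + Q(-163)) = √((-103 + 3)*(-32) + (¼)*(-163)) = √(-100*(-32) - 163/4) = √(3200 - 163/4) = √(12637/4) = √12637/2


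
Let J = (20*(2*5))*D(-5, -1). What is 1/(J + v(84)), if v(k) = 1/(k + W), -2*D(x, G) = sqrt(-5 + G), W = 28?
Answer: 112/752640001 + 1254400*I*sqrt(6)/752640001 ≈ 1.4881e-7 + 0.0040825*I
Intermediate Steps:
D(x, G) = -sqrt(-5 + G)/2
v(k) = 1/(28 + k) (v(k) = 1/(k + 28) = 1/(28 + k))
J = -100*I*sqrt(6) (J = (20*(2*5))*(-sqrt(-5 - 1)/2) = (20*10)*(-I*sqrt(6)/2) = 200*(-I*sqrt(6)/2) = -100*I*sqrt(6) ≈ -244.95*I)
1/(J + v(84)) = 1/(-100*I*sqrt(6) + 1/(28 + 84)) = 1/(-100*I*sqrt(6) + 1/112) = 1/(1/112 - 100*I*sqrt(6))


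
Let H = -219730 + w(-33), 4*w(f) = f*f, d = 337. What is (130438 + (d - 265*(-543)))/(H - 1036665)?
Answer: -1098680/5024491 ≈ -0.21866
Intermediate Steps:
w(f) = f²/4 (w(f) = (f*f)/4 = f²/4)
H = -877831/4 (H = -219730 + (¼)*(-33)² = -219730 + (¼)*1089 = -219730 + 1089/4 = -877831/4 ≈ -2.1946e+5)
(130438 + (d - 265*(-543)))/(H - 1036665) = (130438 + (337 - 265*(-543)))/(-877831/4 - 1036665) = (130438 + (337 + 143895))/(-5024491/4) = (130438 + 144232)*(-4/5024491) = 274670*(-4/5024491) = -1098680/5024491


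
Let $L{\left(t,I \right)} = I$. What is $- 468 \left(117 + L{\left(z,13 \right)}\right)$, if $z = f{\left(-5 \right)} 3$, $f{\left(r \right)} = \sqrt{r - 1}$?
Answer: $-60840$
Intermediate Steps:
$f{\left(r \right)} = \sqrt{-1 + r}$
$z = 3 i \sqrt{6}$ ($z = \sqrt{-1 - 5} \cdot 3 = \sqrt{-6} \cdot 3 = i \sqrt{6} \cdot 3 = 3 i \sqrt{6} \approx 7.3485 i$)
$- 468 \left(117 + L{\left(z,13 \right)}\right) = - 468 \left(117 + 13\right) = \left(-468\right) 130 = -60840$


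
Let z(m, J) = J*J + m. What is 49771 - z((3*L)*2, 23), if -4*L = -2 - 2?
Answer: 49236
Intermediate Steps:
L = 1 (L = -(-2 - 2)/4 = -¼*(-4) = 1)
z(m, J) = m + J² (z(m, J) = J² + m = m + J²)
49771 - z((3*L)*2, 23) = 49771 - ((3*1)*2 + 23²) = 49771 - (3*2 + 529) = 49771 - (6 + 529) = 49771 - 1*535 = 49771 - 535 = 49236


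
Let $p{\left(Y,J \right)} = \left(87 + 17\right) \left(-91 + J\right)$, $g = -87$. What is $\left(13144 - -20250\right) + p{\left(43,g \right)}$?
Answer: $14882$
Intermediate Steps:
$p{\left(Y,J \right)} = -9464 + 104 J$ ($p{\left(Y,J \right)} = 104 \left(-91 + J\right) = -9464 + 104 J$)
$\left(13144 - -20250\right) + p{\left(43,g \right)} = \left(13144 - -20250\right) + \left(-9464 + 104 \left(-87\right)\right) = \left(13144 + 20250\right) - 18512 = 33394 - 18512 = 14882$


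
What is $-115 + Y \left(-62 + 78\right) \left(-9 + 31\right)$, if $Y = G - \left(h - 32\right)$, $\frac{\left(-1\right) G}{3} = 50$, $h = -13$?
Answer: $-37075$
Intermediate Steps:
$G = -150$ ($G = \left(-3\right) 50 = -150$)
$Y = -105$ ($Y = -150 - \left(-13 - 32\right) = -150 - -45 = -150 + 45 = -105$)
$-115 + Y \left(-62 + 78\right) \left(-9 + 31\right) = -115 - 105 \left(-62 + 78\right) \left(-9 + 31\right) = -115 - 105 \cdot 16 \cdot 22 = -115 - 36960 = -37075$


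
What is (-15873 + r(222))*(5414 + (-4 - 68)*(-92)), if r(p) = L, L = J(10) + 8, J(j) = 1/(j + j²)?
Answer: -10504051831/55 ≈ -1.9098e+8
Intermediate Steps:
L = 881/110 (L = 1/(10*(1 + 10)) + 8 = (⅒)/11 + 8 = (⅒)*(1/11) + 8 = 1/110 + 8 = 881/110 ≈ 8.0091)
r(p) = 881/110
(-15873 + r(222))*(5414 + (-4 - 68)*(-92)) = (-15873 + 881/110)*(5414 + (-4 - 68)*(-92)) = -1745149*(5414 - 72*(-92))/110 = -1745149*(5414 + 6624)/110 = -1745149/110*12038 = -10504051831/55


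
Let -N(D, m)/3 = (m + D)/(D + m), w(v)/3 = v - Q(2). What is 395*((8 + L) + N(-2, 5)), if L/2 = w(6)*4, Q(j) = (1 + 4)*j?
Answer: -35945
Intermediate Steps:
Q(j) = 5*j
w(v) = -30 + 3*v (w(v) = 3*(v - 5*2) = 3*(v - 1*10) = 3*(v - 10) = 3*(-10 + v) = -30 + 3*v)
N(D, m) = -3 (N(D, m) = -3*(m + D)/(D + m) = -3*(D + m)/(D + m) = -3*1 = -3)
L = -96 (L = 2*((-30 + 3*6)*4) = 2*((-30 + 18)*4) = 2*(-12*4) = 2*(-48) = -96)
395*((8 + L) + N(-2, 5)) = 395*((8 - 96) - 3) = 395*(-88 - 3) = 395*(-91) = -35945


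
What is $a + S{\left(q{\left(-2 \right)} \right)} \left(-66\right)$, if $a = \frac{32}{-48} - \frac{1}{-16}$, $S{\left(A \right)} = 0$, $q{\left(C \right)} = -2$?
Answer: $- \frac{29}{48} \approx -0.60417$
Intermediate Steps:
$a = - \frac{29}{48}$ ($a = 32 \left(- \frac{1}{48}\right) - - \frac{1}{16} = - \frac{2}{3} + \frac{1}{16} = - \frac{29}{48} \approx -0.60417$)
$a + S{\left(q{\left(-2 \right)} \right)} \left(-66\right) = - \frac{29}{48} + 0 \left(-66\right) = - \frac{29}{48} + 0 = - \frac{29}{48}$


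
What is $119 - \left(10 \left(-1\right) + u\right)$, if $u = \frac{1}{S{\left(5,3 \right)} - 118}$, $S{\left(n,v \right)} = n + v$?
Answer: $\frac{14191}{110} \approx 129.01$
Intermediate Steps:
$u = - \frac{1}{110}$ ($u = \frac{1}{\left(5 + 3\right) - 118} = \frac{1}{8 - 118} = \frac{1}{-110} = - \frac{1}{110} \approx -0.0090909$)
$119 - \left(10 \left(-1\right) + u\right) = 119 - \left(10 \left(-1\right) - \frac{1}{110}\right) = 119 - \left(-10 - \frac{1}{110}\right) = 119 - - \frac{1101}{110} = 119 + \frac{1101}{110} = \frac{14191}{110}$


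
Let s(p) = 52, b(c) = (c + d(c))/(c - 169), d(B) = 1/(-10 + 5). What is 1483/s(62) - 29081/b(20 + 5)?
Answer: 272244133/1612 ≈ 1.6889e+5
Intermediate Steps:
d(B) = -1/5 (d(B) = 1/(-5) = -1/5)
b(c) = (-1/5 + c)/(-169 + c) (b(c) = (c - 1/5)/(c - 169) = (-1/5 + c)/(-169 + c))
1483/s(62) - 29081/b(20 + 5) = 1483/52 - 29081*(-169 + (20 + 5))/(-1/5 + (20 + 5)) = 1483*(1/52) - 29081*(-169 + 25)/(-1/5 + 25) = 1483/52 - 29081/((124/5)/(-144)) = 1483/52 - 29081/((-1/144*124/5)) = 1483/52 - 29081/(-31/180) = 1483/52 - 29081*(-180/31) = 1483/52 + 5234580/31 = 272244133/1612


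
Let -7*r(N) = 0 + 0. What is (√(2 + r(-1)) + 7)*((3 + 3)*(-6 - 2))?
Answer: -336 - 48*√2 ≈ -403.88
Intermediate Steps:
r(N) = 0 (r(N) = -(0 + 0)/7 = -⅐*0 = 0)
(√(2 + r(-1)) + 7)*((3 + 3)*(-6 - 2)) = (√(2 + 0) + 7)*((3 + 3)*(-6 - 2)) = (√2 + 7)*(6*(-8)) = (7 + √2)*(-48) = -336 - 48*√2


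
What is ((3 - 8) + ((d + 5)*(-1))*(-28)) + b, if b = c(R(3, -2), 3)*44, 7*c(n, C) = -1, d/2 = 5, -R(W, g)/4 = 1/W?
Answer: 2861/7 ≈ 408.71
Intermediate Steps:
R(W, g) = -4/W
d = 10 (d = 2*5 = 10)
c(n, C) = -1/7 (c(n, C) = (1/7)*(-1) = -1/7)
b = -44/7 (b = -1/7*44 = -44/7 ≈ -6.2857)
((3 - 8) + ((d + 5)*(-1))*(-28)) + b = ((3 - 8) + ((10 + 5)*(-1))*(-28)) - 44/7 = (-5 + (15*(-1))*(-28)) - 44/7 = (-5 - 15*(-28)) - 44/7 = (-5 + 420) - 44/7 = 415 - 44/7 = 2861/7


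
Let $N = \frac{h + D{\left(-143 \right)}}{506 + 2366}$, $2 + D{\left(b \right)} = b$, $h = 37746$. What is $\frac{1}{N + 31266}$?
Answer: $\frac{2872}{89833553} \approx 3.197 \cdot 10^{-5}$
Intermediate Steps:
$D{\left(b \right)} = -2 + b$
$N = \frac{37601}{2872}$ ($N = \frac{37746 - 145}{506 + 2366} = \frac{37746 - 145}{2872} = 37601 \cdot \frac{1}{2872} = \frac{37601}{2872} \approx 13.092$)
$\frac{1}{N + 31266} = \frac{1}{\frac{37601}{2872} + 31266} = \frac{1}{\frac{89833553}{2872}} = \frac{2872}{89833553}$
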